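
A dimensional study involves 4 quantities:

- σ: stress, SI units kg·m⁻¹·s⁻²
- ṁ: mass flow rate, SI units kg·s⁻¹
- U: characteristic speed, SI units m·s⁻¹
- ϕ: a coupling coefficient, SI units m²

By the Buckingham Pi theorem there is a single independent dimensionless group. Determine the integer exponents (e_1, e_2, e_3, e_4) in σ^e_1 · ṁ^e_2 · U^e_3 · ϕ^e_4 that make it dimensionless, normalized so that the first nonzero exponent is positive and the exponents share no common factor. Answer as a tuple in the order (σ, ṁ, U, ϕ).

(1, -1, -1, 1)

M: e_1·(1) + e_2·(1) + e_3·(0) + e_4·(0) = 0
L: e_1·(-1) + e_2·(0) + e_3·(1) + e_4·(2) = 0
T: e_1·(-2) + e_2·(-1) + e_3·(-1) + e_4·(0) = 0
Solving this homogeneous linear system for the smallest-integer solution (first nonzero entry positive) gives (1, -1, -1, 1).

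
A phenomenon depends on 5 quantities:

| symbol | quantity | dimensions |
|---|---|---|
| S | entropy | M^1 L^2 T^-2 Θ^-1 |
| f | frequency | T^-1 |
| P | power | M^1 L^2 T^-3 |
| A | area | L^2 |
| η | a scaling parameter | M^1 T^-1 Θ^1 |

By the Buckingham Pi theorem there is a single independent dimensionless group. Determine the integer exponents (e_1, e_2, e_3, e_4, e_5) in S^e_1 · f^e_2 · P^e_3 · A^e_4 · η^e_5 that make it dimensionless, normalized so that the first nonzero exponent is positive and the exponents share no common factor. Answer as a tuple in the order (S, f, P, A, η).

(1, 3, -2, 1, 1)

M: e_1·(1) + e_2·(0) + e_3·(1) + e_4·(0) + e_5·(1) = 0
L: e_1·(2) + e_2·(0) + e_3·(2) + e_4·(2) + e_5·(0) = 0
T: e_1·(-2) + e_2·(-1) + e_3·(-3) + e_4·(0) + e_5·(-1) = 0
Θ: e_1·(-1) + e_2·(0) + e_3·(0) + e_4·(0) + e_5·(1) = 0
Solving this homogeneous linear system for the smallest-integer solution (first nonzero entry positive) gives (1, 3, -2, 1, 1).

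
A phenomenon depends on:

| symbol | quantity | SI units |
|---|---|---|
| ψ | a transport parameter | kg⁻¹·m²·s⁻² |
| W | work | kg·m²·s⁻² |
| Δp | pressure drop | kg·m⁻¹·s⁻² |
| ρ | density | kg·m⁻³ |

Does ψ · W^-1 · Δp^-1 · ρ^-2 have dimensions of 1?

Sum the exponent of each base dimension across the product:
  M: [ψ]_M − [W]_M − [Δp]_M − 2·[ρ]_M = (-1) − (1) − (1) − 2·(1) = -5
  L: [ψ]_L − [W]_L − [Δp]_L − 2·[ρ]_L = (2) − (2) − (-1) − 2·(-3) = 7
  T: [ψ]_T − [W]_T − [Δp]_T − 2·[ρ]_T = (-2) − (-2) − (-2) − 2·(0) = 2
Net dimensions [M⁻⁵ L⁷ T²] ≠ [1] — not dimensionless.

no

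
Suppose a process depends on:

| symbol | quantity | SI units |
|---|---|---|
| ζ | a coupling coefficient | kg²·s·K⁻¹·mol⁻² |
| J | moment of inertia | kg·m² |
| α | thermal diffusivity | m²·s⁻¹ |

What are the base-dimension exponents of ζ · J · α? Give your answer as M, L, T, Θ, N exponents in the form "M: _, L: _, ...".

Collect each base-dimension exponent across the product:
  M: (2) + (1) + (0) = 3
  L: (0) + (2) + (2) = 4
  T: (1) + (0) + (-1) = 0
  Θ: (-1) + (0) + (0) = -1
  N: (-2) + (0) + (0) = -2
So the dimensions are [M³ L⁴ Θ⁻¹ N⁻²].

M: 3, L: 4, T: 0, Θ: -1, N: -2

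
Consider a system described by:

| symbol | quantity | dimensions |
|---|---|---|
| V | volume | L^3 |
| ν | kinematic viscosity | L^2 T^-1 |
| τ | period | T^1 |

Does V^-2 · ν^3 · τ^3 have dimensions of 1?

yes

Sum the exponent of each base dimension across the product:
  M: −2·[V]_M + 3·[ν]_M + 3·[τ]_M = −2·(0) + 3·(0) + 3·(0) = 0
  L: −2·[V]_L + 3·[ν]_L + 3·[τ]_L = −2·(3) + 3·(2) + 3·(0) = 0
  T: −2·[V]_T + 3·[ν]_T + 3·[τ]_T = −2·(0) + 3·(-1) + 3·(1) = 0
All base exponents vanish — dimensionless.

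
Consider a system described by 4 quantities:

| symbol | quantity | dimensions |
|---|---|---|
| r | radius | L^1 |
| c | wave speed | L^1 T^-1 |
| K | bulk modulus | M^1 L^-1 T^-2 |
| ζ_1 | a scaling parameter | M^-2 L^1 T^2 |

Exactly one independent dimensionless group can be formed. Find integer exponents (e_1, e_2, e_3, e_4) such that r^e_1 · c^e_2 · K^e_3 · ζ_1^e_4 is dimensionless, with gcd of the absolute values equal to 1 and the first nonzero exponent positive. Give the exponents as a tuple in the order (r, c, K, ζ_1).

M: e_1·(0) + e_2·(0) + e_3·(1) + e_4·(-2) = 0
L: e_1·(1) + e_2·(1) + e_3·(-1) + e_4·(1) = 0
T: e_1·(0) + e_2·(-1) + e_3·(-2) + e_4·(2) = 0
Solving this homogeneous linear system for the smallest-integer solution (first nonzero entry positive) gives (3, -2, 2, 1).

(3, -2, 2, 1)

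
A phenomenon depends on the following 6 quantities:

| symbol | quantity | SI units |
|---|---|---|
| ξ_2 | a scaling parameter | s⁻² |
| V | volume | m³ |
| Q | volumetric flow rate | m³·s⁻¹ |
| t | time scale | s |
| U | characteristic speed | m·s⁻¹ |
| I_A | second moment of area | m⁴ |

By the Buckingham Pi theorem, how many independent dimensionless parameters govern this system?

4

There are 6 variables and 2 base dimensions (L, T).
The dimension matrix has rank 2.
Independent dimensionless groups: 6 − 2 = 4.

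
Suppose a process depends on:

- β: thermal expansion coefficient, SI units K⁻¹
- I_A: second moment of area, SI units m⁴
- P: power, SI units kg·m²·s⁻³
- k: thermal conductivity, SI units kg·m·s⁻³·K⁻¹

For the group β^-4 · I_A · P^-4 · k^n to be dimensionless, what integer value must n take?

4

Balance the M exponent: (1)·n from k, plus −4·(0) + (0) − 4·(1) = -4 from the rest, must sum to zero.
n − 4 = 0, so n = 4.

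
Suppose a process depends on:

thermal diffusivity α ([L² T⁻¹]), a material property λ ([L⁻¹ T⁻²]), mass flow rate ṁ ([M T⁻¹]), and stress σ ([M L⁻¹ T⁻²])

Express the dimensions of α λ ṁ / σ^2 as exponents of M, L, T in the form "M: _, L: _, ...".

Collect each base-dimension exponent across the product:
  M: (0) + (0) + (1) − 2·(1) = -1
  L: (2) + (-1) + (0) − 2·(-1) = 3
  T: (-1) + (-2) + (-1) − 2·(-2) = 0
So the dimensions are [M⁻¹ L³].

M: -1, L: 3, T: 0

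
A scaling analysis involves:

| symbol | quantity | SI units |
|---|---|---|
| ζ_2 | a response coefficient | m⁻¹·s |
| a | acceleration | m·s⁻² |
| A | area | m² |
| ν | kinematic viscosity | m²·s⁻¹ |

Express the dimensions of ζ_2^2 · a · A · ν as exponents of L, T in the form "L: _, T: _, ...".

L: 3, T: -1

Collect each base-dimension exponent across the product:
  L: 2·(-1) + (1) + (2) + (2) = 3
  T: 2·(1) + (-2) + (0) + (-1) = -1
So the dimensions are [L³ T⁻¹].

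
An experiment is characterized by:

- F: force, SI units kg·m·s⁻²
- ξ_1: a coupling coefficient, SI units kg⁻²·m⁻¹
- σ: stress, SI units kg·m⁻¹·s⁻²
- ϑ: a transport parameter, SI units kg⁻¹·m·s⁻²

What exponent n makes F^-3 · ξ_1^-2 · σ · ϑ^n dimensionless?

2

Balance the M exponent: (-1)·n from ϑ, plus −3·(1) − 2·(-2) + (1) = 2 from the rest, must sum to zero.
−n + 2 = 0, so n = 2.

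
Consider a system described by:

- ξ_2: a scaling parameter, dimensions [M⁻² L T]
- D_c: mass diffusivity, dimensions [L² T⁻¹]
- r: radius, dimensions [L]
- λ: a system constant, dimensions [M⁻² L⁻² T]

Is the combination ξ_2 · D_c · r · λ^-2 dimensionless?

no

Sum the exponent of each base dimension across the product:
  M: [ξ_2]_M + [D_c]_M + [r]_M − 2·[λ]_M = (-2) + (0) + (0) − 2·(-2) = 2
  L: [ξ_2]_L + [D_c]_L + [r]_L − 2·[λ]_L = (1) + (2) + (1) − 2·(-2) = 8
  T: [ξ_2]_T + [D_c]_T + [r]_T − 2·[λ]_T = (1) + (-1) + (0) − 2·(1) = -2
Net dimensions [M² L⁸ T⁻²] ≠ [1] — not dimensionless.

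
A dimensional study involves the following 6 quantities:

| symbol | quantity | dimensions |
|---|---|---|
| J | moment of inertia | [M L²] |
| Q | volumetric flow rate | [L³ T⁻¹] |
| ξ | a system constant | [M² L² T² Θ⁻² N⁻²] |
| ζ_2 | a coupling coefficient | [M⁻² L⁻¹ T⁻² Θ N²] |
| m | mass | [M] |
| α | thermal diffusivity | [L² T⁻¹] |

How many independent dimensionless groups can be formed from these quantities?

1

There are 6 variables and 5 base dimensions (M, L, T, Θ, N).
The dimension matrix has rank 5.
Independent dimensionless groups: 6 − 5 = 1.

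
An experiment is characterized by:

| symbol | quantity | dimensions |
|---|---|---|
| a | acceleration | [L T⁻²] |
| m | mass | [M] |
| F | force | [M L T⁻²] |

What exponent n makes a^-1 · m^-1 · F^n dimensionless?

Balance the M exponent: (1)·n from F, plus −(0) − (1) = -1 from the rest, must sum to zero.
n − 1 = 0, so n = 1.

1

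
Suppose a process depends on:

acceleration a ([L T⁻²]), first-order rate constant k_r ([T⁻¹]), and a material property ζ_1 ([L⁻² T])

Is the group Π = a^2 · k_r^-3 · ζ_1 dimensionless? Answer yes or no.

Sum the exponent of each base dimension across the product:
  L: 2·[a]_L − 3·[k_r]_L + [ζ_1]_L = 2·(1) − 3·(0) + (-2) = 0
  T: 2·[a]_T − 3·[k_r]_T + [ζ_1]_T = 2·(-2) − 3·(-1) + (1) = 0
All base exponents vanish — dimensionless.

yes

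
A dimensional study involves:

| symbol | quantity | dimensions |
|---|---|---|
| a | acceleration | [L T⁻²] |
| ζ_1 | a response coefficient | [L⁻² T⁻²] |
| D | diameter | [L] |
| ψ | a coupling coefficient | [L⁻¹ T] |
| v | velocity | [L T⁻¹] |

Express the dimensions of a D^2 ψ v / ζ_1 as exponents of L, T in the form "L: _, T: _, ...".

Collect each base-dimension exponent across the product:
  L: (1) − (-2) + 2·(1) + (-1) + (1) = 5
  T: (-2) − (-2) + 2·(0) + (1) + (-1) = 0
So the dimensions are [L⁵].

L: 5, T: 0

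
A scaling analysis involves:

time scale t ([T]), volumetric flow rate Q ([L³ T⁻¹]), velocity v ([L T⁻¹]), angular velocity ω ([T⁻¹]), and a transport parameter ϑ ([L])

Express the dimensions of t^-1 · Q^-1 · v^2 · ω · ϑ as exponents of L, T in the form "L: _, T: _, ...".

L: 0, T: -3

Collect each base-dimension exponent across the product:
  L: −(0) − (3) + 2·(1) + (0) + (1) = 0
  T: −(1) − (-1) + 2·(-1) + (-1) + (0) = -3
So the dimensions are [T⁻³].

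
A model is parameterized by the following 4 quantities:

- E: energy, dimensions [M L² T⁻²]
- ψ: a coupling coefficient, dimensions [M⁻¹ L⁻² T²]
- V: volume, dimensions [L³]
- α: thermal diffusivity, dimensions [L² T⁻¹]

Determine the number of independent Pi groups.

1

There are 4 variables and 3 base dimensions (M, L, T).
The dimension matrix has rank 3.
Independent dimensionless groups: 4 − 3 = 1.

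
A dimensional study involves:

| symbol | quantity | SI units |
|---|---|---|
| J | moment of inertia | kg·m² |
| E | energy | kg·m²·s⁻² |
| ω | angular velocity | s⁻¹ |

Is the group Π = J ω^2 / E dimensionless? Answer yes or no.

yes

Sum the exponent of each base dimension across the product:
  M: [J]_M − [E]_M + 2·[ω]_M = (1) − (1) + 2·(0) = 0
  L: [J]_L − [E]_L + 2·[ω]_L = (2) − (2) + 2·(0) = 0
  T: [J]_T − [E]_T + 2·[ω]_T = (0) − (-2) + 2·(-1) = 0
All base exponents vanish — dimensionless.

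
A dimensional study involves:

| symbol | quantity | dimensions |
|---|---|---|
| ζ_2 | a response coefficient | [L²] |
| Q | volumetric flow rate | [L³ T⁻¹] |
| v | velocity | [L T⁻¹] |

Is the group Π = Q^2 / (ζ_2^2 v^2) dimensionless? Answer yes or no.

yes

Sum the exponent of each base dimension across the product:
  L: −2·[ζ_2]_L + 2·[Q]_L − 2·[v]_L = −2·(2) + 2·(3) − 2·(1) = 0
  T: −2·[ζ_2]_T + 2·[Q]_T − 2·[v]_T = −2·(0) + 2·(-1) − 2·(-1) = 0
All base exponents vanish — dimensionless.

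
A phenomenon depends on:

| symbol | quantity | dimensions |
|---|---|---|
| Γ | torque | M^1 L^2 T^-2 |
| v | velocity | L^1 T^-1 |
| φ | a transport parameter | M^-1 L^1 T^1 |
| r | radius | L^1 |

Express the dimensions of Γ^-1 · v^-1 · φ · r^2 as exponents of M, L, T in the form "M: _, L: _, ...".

M: -2, L: 0, T: 4

Collect each base-dimension exponent across the product:
  M: −(1) − (0) + (-1) + 2·(0) = -2
  L: −(2) − (1) + (1) + 2·(1) = 0
  T: −(-2) − (-1) + (1) + 2·(0) = 4
So the dimensions are [M⁻² T⁴].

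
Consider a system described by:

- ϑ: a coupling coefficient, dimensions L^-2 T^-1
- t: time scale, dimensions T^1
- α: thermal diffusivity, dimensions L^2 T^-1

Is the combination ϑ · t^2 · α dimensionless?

yes

Sum the exponent of each base dimension across the product:
  M: [ϑ]_M + 2·[t]_M + [α]_M = (0) + 2·(0) + (0) = 0
  L: [ϑ]_L + 2·[t]_L + [α]_L = (-2) + 2·(0) + (2) = 0
  T: [ϑ]_T + 2·[t]_T + [α]_T = (-1) + 2·(1) + (-1) = 0
All base exponents vanish — dimensionless.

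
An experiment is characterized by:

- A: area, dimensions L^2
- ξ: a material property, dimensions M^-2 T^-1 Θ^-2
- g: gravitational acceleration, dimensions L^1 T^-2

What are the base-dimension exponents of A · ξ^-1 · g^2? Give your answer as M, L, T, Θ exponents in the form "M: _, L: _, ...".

M: 2, L: 4, T: -3, Θ: 2

Collect each base-dimension exponent across the product:
  M: (0) − (-2) + 2·(0) = 2
  L: (2) − (0) + 2·(1) = 4
  T: (0) − (-1) + 2·(-2) = -3
  Θ: (0) − (-2) + 2·(0) = 2
So the dimensions are [M² L⁴ T⁻³ Θ²].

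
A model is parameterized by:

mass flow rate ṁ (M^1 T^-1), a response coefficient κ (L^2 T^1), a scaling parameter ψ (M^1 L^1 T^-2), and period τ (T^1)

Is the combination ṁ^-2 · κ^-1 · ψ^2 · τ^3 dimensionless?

Sum the exponent of each base dimension across the product:
  M: −2·[ṁ]_M − [κ]_M + 2·[ψ]_M + 3·[τ]_M = −2·(1) − (0) + 2·(1) + 3·(0) = 0
  L: −2·[ṁ]_L − [κ]_L + 2·[ψ]_L + 3·[τ]_L = −2·(0) − (2) + 2·(1) + 3·(0) = 0
  T: −2·[ṁ]_T − [κ]_T + 2·[ψ]_T + 3·[τ]_T = −2·(-1) − (1) + 2·(-2) + 3·(1) = 0
  Θ: −2·[ṁ]_Θ − [κ]_Θ + 2·[ψ]_Θ + 3·[τ]_Θ = −2·(0) − (0) + 2·(0) + 3·(0) = 0
All base exponents vanish — dimensionless.

yes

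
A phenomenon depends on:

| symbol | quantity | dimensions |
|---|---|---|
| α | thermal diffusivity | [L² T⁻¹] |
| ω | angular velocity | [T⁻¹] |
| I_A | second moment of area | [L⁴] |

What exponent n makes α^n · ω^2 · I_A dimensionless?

Balance the L exponent: (2)·n from α, plus 2·(0) + (4) = 4 from the rest, must sum to zero.
2n + 4 = 0, so n = -2.

-2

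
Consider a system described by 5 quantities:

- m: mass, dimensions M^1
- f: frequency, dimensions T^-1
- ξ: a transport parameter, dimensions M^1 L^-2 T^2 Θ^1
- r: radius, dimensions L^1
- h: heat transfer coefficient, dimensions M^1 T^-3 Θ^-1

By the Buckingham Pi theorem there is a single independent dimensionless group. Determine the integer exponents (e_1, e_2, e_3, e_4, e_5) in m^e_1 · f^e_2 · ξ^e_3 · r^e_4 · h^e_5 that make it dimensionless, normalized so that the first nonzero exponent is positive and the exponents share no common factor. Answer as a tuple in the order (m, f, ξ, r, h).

M: e_1·(1) + e_2·(0) + e_3·(1) + e_4·(0) + e_5·(1) = 0
L: e_1·(0) + e_2·(0) + e_3·(-2) + e_4·(1) + e_5·(0) = 0
T: e_1·(0) + e_2·(-1) + e_3·(2) + e_4·(0) + e_5·(-3) = 0
Θ: e_1·(0) + e_2·(0) + e_3·(1) + e_4·(0) + e_5·(-1) = 0
Solving this homogeneous linear system for the smallest-integer solution (first nonzero entry positive) gives (2, 1, -1, -2, -1).

(2, 1, -1, -2, -1)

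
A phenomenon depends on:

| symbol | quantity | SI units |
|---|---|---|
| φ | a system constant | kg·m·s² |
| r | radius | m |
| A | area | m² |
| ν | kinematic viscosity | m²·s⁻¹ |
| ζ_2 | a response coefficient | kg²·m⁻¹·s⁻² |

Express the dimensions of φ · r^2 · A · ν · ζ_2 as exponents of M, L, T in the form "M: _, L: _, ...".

Collect each base-dimension exponent across the product:
  M: (1) + 2·(0) + (0) + (0) + (2) = 3
  L: (1) + 2·(1) + (2) + (2) + (-1) = 6
  T: (2) + 2·(0) + (0) + (-1) + (-2) = -1
So the dimensions are [M³ L⁶ T⁻¹].

M: 3, L: 6, T: -1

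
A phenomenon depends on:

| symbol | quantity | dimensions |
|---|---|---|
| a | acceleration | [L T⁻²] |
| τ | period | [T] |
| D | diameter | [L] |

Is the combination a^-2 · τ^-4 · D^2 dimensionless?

Sum the exponent of each base dimension across the product:
  M: −2·[a]_M − 4·[τ]_M + 2·[D]_M = −2·(0) − 4·(0) + 2·(0) = 0
  L: −2·[a]_L − 4·[τ]_L + 2·[D]_L = −2·(1) − 4·(0) + 2·(1) = 0
  T: −2·[a]_T − 4·[τ]_T + 2·[D]_T = −2·(-2) − 4·(1) + 2·(0) = 0
  I: −2·[a]_I − 4·[τ]_I + 2·[D]_I = −2·(0) − 4·(0) + 2·(0) = 0
All base exponents vanish — dimensionless.

yes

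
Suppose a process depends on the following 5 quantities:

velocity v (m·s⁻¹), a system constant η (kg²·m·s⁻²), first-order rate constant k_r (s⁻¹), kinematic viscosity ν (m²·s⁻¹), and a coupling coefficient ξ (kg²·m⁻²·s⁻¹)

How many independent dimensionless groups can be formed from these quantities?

2

There are 5 variables and 3 base dimensions (M, L, T).
The dimension matrix has rank 3.
Independent dimensionless groups: 5 − 3 = 2.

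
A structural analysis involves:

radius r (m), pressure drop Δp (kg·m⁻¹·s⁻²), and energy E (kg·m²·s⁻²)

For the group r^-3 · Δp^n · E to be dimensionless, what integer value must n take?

Balance the M exponent: (1)·n from Δp, plus −3·(0) + (1) = 1 from the rest, must sum to zero.
n + 1 = 0, so n = -1.

-1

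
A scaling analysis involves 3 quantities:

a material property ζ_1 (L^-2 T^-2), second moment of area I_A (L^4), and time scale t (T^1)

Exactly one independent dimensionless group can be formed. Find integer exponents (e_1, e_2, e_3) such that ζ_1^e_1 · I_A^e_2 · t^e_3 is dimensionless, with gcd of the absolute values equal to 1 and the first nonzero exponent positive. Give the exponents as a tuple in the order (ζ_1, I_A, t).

(2, 1, 4)

L: e_1·(-2) + e_2·(4) + e_3·(0) = 0
T: e_1·(-2) + e_2·(0) + e_3·(1) = 0
Solving this homogeneous linear system for the smallest-integer solution (first nonzero entry positive) gives (2, 1, 4).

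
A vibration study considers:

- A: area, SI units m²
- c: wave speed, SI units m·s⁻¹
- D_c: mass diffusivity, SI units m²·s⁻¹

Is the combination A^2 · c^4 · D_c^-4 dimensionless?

Sum the exponent of each base dimension across the product:
  M: 2·[A]_M + 4·[c]_M − 4·[D_c]_M = 2·(0) + 4·(0) − 4·(0) = 0
  L: 2·[A]_L + 4·[c]_L − 4·[D_c]_L = 2·(2) + 4·(1) − 4·(2) = 0
  T: 2·[A]_T + 4·[c]_T − 4·[D_c]_T = 2·(0) + 4·(-1) − 4·(-1) = 0
All base exponents vanish — dimensionless.

yes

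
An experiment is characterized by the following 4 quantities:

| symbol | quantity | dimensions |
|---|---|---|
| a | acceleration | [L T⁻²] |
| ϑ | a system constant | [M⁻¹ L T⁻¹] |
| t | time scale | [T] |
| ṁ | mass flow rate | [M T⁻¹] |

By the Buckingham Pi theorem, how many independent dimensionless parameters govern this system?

1

There are 4 variables and 3 base dimensions (M, L, T).
The dimension matrix has rank 3.
Independent dimensionless groups: 4 − 3 = 1.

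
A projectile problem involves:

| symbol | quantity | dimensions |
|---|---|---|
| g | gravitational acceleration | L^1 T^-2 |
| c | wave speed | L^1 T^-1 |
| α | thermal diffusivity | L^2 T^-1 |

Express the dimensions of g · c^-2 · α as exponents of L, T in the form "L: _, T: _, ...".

Collect each base-dimension exponent across the product:
  L: (1) − 2·(1) + (2) = 1
  T: (-2) − 2·(-1) + (-1) = -1
So the dimensions are [L T⁻¹].

L: 1, T: -1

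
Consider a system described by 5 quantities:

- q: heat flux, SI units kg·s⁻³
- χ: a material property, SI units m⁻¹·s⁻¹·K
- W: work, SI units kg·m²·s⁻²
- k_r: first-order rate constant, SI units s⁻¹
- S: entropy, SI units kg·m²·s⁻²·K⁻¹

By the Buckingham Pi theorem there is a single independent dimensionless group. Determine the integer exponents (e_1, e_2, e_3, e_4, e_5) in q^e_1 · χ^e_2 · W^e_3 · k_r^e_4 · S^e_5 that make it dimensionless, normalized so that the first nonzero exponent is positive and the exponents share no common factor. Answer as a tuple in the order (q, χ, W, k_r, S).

M: e_1·(1) + e_2·(0) + e_3·(1) + e_4·(0) + e_5·(1) = 0
L: e_1·(0) + e_2·(-1) + e_3·(2) + e_4·(0) + e_5·(2) = 0
T: e_1·(-3) + e_2·(-1) + e_3·(-2) + e_4·(-1) + e_5·(-2) = 0
Θ: e_1·(0) + e_2·(1) + e_3·(0) + e_4·(0) + e_5·(-1) = 0
Solving this homogeneous linear system for the smallest-integer solution (first nonzero entry positive) gives (1, -2, 1, 1, -2).

(1, -2, 1, 1, -2)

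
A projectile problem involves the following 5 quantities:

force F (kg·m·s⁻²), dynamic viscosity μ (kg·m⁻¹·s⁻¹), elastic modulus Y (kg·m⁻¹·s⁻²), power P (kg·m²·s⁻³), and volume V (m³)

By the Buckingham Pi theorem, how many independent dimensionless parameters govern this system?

2

There are 5 variables and 3 base dimensions (M, L, T).
The dimension matrix has rank 3.
Independent dimensionless groups: 5 − 3 = 2.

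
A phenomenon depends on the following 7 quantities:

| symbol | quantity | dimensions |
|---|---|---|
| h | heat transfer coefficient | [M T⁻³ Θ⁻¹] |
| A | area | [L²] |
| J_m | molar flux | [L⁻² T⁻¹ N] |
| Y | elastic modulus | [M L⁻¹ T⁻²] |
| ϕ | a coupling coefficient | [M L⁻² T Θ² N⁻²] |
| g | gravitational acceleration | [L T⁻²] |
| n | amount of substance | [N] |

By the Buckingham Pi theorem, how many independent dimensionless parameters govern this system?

There are 7 variables and 5 base dimensions (M, L, T, Θ, N).
The dimension matrix has rank 5.
Independent dimensionless groups: 7 − 5 = 2.

2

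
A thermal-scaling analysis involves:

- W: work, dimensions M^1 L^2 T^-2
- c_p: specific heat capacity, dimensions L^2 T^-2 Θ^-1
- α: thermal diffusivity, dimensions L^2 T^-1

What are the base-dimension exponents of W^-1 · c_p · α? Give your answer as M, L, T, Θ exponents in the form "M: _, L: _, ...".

Collect each base-dimension exponent across the product:
  M: −(1) + (0) + (0) = -1
  L: −(2) + (2) + (2) = 2
  T: −(-2) + (-2) + (-1) = -1
  Θ: −(0) + (-1) + (0) = -1
So the dimensions are [M⁻¹ L² T⁻¹ Θ⁻¹].

M: -1, L: 2, T: -1, Θ: -1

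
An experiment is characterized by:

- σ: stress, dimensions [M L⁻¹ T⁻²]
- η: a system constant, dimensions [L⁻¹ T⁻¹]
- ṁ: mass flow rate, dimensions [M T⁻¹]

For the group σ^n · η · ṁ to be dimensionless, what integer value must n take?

-1

Balance the M exponent: (1)·n from σ, plus (0) + (1) = 1 from the rest, must sum to zero.
n + 1 = 0, so n = -1.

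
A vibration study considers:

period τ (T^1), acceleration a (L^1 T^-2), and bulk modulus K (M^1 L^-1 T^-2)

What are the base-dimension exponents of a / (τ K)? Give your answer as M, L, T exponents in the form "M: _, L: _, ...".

M: -1, L: 2, T: -1

Collect each base-dimension exponent across the product:
  M: −(0) + (0) − (1) = -1
  L: −(0) + (1) − (-1) = 2
  T: −(1) + (-2) − (-2) = -1
So the dimensions are [M⁻¹ L² T⁻¹].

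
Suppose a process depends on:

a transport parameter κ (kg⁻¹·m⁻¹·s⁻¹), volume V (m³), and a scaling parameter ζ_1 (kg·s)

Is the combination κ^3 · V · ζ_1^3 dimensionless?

yes

Sum the exponent of each base dimension across the product:
  M: 3·[κ]_M + [V]_M + 3·[ζ_1]_M = 3·(-1) + (0) + 3·(1) = 0
  L: 3·[κ]_L + [V]_L + 3·[ζ_1]_L = 3·(-1) + (3) + 3·(0) = 0
  T: 3·[κ]_T + [V]_T + 3·[ζ_1]_T = 3·(-1) + (0) + 3·(1) = 0
All base exponents vanish — dimensionless.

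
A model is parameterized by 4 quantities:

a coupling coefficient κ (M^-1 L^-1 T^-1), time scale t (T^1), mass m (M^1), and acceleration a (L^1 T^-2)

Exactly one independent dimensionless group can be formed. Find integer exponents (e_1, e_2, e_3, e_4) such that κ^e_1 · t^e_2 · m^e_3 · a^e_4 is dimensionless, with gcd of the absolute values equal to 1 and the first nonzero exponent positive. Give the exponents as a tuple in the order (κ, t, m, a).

(1, 3, 1, 1)

M: e_1·(-1) + e_2·(0) + e_3·(1) + e_4·(0) = 0
L: e_1·(-1) + e_2·(0) + e_3·(0) + e_4·(1) = 0
T: e_1·(-1) + e_2·(1) + e_3·(0) + e_4·(-2) = 0
Solving this homogeneous linear system for the smallest-integer solution (first nonzero entry positive) gives (1, 3, 1, 1).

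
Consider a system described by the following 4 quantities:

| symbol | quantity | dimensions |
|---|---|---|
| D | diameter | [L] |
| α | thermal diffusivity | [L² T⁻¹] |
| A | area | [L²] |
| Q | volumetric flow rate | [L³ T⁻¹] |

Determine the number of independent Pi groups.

2

There are 4 variables and 2 base dimensions (L, T).
The dimension matrix has rank 2.
Independent dimensionless groups: 4 − 2 = 2.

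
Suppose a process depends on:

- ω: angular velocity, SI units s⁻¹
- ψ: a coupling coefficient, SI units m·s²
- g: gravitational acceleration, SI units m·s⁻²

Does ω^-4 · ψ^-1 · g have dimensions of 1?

Sum the exponent of each base dimension across the product:
  L: −4·[ω]_L − [ψ]_L + [g]_L = −4·(0) − (1) + (1) = 0
  T: −4·[ω]_T − [ψ]_T + [g]_T = −4·(-1) − (2) + (-2) = 0
All base exponents vanish — dimensionless.

yes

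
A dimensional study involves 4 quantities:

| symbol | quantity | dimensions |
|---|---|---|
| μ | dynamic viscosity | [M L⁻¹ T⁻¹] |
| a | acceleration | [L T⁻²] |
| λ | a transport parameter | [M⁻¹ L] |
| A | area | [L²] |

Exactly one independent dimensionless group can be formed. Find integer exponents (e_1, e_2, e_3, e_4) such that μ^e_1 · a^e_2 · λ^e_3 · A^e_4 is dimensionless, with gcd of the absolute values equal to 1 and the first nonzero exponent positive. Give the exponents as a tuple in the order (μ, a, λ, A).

(4, -2, 4, 1)

M: e_1·(1) + e_2·(0) + e_3·(-1) + e_4·(0) = 0
L: e_1·(-1) + e_2·(1) + e_3·(1) + e_4·(2) = 0
T: e_1·(-1) + e_2·(-2) + e_3·(0) + e_4·(0) = 0
Solving this homogeneous linear system for the smallest-integer solution (first nonzero entry positive) gives (4, -2, 4, 1).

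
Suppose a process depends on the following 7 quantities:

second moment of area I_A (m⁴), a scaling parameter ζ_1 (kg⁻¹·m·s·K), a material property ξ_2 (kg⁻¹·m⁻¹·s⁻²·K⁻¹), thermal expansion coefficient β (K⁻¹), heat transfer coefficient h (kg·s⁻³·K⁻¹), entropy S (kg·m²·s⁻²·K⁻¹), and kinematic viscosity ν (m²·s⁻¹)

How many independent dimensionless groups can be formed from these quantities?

There are 7 variables and 4 base dimensions (M, L, T, Θ).
The dimension matrix has rank 4.
Independent dimensionless groups: 7 − 4 = 3.

3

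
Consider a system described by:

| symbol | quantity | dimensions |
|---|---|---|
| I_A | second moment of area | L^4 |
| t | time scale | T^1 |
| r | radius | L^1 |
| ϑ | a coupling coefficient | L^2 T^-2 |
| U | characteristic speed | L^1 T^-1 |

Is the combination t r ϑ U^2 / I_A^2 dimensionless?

no

Sum the exponent of each base dimension across the product:
  L: −2·[I_A]_L + [t]_L + [r]_L + [ϑ]_L + 2·[U]_L = −2·(4) + (0) + (1) + (2) + 2·(1) = -3
  T: −2·[I_A]_T + [t]_T + [r]_T + [ϑ]_T + 2·[U]_T = −2·(0) + (1) + (0) + (-2) + 2·(-1) = -3
Net dimensions [L⁻³ T⁻³] ≠ [1] — not dimensionless.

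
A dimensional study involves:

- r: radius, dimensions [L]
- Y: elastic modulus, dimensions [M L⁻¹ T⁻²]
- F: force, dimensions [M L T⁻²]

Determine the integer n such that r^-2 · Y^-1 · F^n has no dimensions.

1

Balance the M exponent: (1)·n from F, plus −2·(0) − (1) = -1 from the rest, must sum to zero.
n − 1 = 0, so n = 1.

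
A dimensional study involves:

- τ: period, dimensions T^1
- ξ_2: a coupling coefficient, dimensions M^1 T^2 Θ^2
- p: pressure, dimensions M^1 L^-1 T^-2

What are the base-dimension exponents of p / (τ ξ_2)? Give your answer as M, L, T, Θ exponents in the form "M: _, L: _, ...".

Collect each base-dimension exponent across the product:
  M: −(0) − (1) + (1) = 0
  L: −(0) − (0) + (-1) = -1
  T: −(1) − (2) + (-2) = -5
  Θ: −(0) − (2) + (0) = -2
So the dimensions are [L⁻¹ T⁻⁵ Θ⁻²].

M: 0, L: -1, T: -5, Θ: -2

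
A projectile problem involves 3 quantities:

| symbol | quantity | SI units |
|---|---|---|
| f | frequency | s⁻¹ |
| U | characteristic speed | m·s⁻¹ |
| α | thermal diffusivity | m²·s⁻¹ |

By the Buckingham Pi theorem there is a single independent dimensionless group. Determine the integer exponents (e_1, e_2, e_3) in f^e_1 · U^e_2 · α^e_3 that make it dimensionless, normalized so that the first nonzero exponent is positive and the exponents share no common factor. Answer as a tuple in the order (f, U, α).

(1, -2, 1)

L: e_1·(0) + e_2·(1) + e_3·(2) = 0
T: e_1·(-1) + e_2·(-1) + e_3·(-1) = 0
Solving this homogeneous linear system for the smallest-integer solution (first nonzero entry positive) gives (1, -2, 1).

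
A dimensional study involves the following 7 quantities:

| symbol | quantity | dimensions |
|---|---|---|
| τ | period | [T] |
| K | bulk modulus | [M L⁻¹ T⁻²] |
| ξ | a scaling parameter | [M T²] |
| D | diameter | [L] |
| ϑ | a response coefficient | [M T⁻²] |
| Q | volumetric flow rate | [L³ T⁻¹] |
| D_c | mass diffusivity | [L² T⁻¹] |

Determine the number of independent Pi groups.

There are 7 variables and 3 base dimensions (M, L, T).
The dimension matrix has rank 3.
Independent dimensionless groups: 7 − 3 = 4.

4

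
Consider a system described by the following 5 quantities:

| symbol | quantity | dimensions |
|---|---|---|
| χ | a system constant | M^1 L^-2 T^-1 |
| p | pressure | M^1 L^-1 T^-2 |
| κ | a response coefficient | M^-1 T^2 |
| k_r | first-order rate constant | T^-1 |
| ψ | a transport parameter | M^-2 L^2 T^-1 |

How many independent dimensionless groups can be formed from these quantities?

2

There are 5 variables and 3 base dimensions (M, L, T).
The dimension matrix has rank 3.
Independent dimensionless groups: 5 − 3 = 2.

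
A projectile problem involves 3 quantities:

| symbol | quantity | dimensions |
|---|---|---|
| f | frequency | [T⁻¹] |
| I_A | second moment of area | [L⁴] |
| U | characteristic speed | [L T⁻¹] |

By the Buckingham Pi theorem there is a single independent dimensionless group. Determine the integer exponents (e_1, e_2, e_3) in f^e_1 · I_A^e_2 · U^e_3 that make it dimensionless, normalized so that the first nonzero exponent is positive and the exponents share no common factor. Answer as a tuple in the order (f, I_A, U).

L: e_1·(0) + e_2·(4) + e_3·(1) = 0
T: e_1·(-1) + e_2·(0) + e_3·(-1) = 0
Solving this homogeneous linear system for the smallest-integer solution (first nonzero entry positive) gives (4, 1, -4).

(4, 1, -4)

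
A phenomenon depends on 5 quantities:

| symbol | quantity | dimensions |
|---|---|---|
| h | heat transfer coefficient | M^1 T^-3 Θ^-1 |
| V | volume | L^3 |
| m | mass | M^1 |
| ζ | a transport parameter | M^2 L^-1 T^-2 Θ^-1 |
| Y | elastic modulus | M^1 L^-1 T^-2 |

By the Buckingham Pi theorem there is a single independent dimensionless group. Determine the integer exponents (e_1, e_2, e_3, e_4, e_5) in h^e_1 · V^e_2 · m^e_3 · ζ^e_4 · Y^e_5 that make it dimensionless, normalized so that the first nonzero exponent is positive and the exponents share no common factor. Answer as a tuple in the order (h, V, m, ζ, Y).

M: e_1·(1) + e_2·(0) + e_3·(1) + e_4·(2) + e_5·(1) = 0
L: e_1·(0) + e_2·(3) + e_3·(0) + e_4·(-1) + e_5·(-1) = 0
T: e_1·(-3) + e_2·(0) + e_3·(0) + e_4·(-2) + e_5·(-2) = 0
Θ: e_1·(-1) + e_2·(0) + e_3·(0) + e_4·(-1) + e_5·(0) = 0
Solving this homogeneous linear system for the smallest-integer solution (first nonzero entry positive) gives (2, -1, 3, -2, -1).

(2, -1, 3, -2, -1)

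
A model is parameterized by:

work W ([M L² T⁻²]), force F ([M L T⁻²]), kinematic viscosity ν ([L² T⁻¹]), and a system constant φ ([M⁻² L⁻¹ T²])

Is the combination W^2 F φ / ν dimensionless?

no

Sum the exponent of each base dimension across the product:
  M: 2·[W]_M + [F]_M − [ν]_M + [φ]_M = 2·(1) + (1) − (0) + (-2) = 1
  L: 2·[W]_L + [F]_L − [ν]_L + [φ]_L = 2·(2) + (1) − (2) + (-1) = 2
  T: 2·[W]_T + [F]_T − [ν]_T + [φ]_T = 2·(-2) + (-2) − (-1) + (2) = -3
Net dimensions [M L² T⁻³] ≠ [1] — not dimensionless.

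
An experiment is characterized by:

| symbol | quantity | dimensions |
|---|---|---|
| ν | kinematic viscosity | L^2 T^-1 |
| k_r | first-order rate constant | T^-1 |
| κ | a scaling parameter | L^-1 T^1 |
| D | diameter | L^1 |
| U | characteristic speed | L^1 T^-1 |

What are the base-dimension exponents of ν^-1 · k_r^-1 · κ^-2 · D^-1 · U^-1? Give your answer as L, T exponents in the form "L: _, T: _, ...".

Collect each base-dimension exponent across the product:
  L: −(2) − (0) − 2·(-1) − (1) − (1) = -2
  T: −(-1) − (-1) − 2·(1) − (0) − (-1) = 1
So the dimensions are [L⁻² T].

L: -2, T: 1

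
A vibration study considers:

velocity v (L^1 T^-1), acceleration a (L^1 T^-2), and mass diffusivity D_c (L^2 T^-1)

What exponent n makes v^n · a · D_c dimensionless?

Balance the L exponent: (1)·n from v, plus (1) + (2) = 3 from the rest, must sum to zero.
n + 3 = 0, so n = -3.

-3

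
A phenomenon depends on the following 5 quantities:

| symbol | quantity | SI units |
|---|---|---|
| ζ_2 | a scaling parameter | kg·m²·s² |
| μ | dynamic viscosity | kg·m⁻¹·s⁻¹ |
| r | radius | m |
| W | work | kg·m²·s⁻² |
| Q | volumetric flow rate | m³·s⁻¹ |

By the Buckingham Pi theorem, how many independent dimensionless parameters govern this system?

2

There are 5 variables and 3 base dimensions (M, L, T).
The dimension matrix has rank 3.
Independent dimensionless groups: 5 − 3 = 2.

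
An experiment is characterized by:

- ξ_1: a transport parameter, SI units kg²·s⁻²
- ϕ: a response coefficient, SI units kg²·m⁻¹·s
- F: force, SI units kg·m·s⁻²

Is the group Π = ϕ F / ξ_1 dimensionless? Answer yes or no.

Sum the exponent of each base dimension across the product:
  M: −[ξ_1]_M + [ϕ]_M + [F]_M = −(2) + (2) + (1) = 1
  L: −[ξ_1]_L + [ϕ]_L + [F]_L = −(0) + (-1) + (1) = 0
  T: −[ξ_1]_T + [ϕ]_T + [F]_T = −(-2) + (1) + (-2) = 1
Net dimensions [M T] ≠ [1] — not dimensionless.

no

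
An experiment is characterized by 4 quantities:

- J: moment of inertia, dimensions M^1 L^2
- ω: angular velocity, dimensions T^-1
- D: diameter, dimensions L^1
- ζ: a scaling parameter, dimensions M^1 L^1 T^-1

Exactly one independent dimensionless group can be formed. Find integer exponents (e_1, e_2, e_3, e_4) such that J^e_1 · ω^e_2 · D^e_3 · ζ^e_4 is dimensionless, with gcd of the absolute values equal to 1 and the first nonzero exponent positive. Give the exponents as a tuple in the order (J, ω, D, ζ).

(1, 1, -1, -1)

M: e_1·(1) + e_2·(0) + e_3·(0) + e_4·(1) = 0
L: e_1·(2) + e_2·(0) + e_3·(1) + e_4·(1) = 0
T: e_1·(0) + e_2·(-1) + e_3·(0) + e_4·(-1) = 0
Solving this homogeneous linear system for the smallest-integer solution (first nonzero entry positive) gives (1, 1, -1, -1).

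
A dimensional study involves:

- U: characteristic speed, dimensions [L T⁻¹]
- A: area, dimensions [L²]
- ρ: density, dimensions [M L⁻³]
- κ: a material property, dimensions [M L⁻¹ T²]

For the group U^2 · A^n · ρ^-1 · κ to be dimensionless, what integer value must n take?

-2

Balance the L exponent: (2)·n from A, plus 2·(1) − (-3) + (-1) = 4 from the rest, must sum to zero.
2n + 4 = 0, so n = -2.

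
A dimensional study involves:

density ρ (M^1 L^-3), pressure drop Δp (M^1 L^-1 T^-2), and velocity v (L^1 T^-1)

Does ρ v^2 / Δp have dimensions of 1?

Sum the exponent of each base dimension across the product:
  M: [ρ]_M − [Δp]_M + 2·[v]_M = (1) − (1) + 2·(0) = 0
  L: [ρ]_L − [Δp]_L + 2·[v]_L = (-3) − (-1) + 2·(1) = 0
  T: [ρ]_T − [Δp]_T + 2·[v]_T = (0) − (-2) + 2·(-1) = 0
  N: [ρ]_N − [Δp]_N + 2·[v]_N = (0) − (0) + 2·(0) = 0
All base exponents vanish — dimensionless.

yes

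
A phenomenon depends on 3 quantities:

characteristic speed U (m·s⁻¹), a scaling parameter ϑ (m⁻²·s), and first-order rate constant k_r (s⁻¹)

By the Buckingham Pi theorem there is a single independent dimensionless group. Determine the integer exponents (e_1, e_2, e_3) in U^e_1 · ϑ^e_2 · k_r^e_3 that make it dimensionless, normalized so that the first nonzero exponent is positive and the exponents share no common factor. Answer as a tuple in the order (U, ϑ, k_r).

L: e_1·(1) + e_2·(-2) + e_3·(0) = 0
T: e_1·(-1) + e_2·(1) + e_3·(-1) = 0
Solving this homogeneous linear system for the smallest-integer solution (first nonzero entry positive) gives (2, 1, -1).

(2, 1, -1)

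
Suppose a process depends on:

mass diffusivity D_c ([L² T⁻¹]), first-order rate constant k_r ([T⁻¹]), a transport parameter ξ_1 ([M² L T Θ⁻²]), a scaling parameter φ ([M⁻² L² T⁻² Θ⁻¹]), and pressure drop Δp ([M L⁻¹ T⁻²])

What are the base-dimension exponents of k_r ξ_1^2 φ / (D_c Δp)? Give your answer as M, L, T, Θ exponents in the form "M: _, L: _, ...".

Collect each base-dimension exponent across the product:
  M: −(0) + (0) + 2·(2) + (-2) − (1) = 1
  L: −(2) + (0) + 2·(1) + (2) − (-1) = 3
  T: −(-1) + (-1) + 2·(1) + (-2) − (-2) = 2
  Θ: −(0) + (0) + 2·(-2) + (-1) − (0) = -5
So the dimensions are [M L³ T² Θ⁻⁵].

M: 1, L: 3, T: 2, Θ: -5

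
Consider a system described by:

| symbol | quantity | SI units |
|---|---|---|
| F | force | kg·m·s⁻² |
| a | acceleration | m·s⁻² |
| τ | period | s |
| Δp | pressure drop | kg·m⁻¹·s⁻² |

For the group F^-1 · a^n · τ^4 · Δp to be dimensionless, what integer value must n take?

Balance the L exponent: (1)·n from a, plus −(1) + 4·(0) + (-1) = -2 from the rest, must sum to zero.
n − 2 = 0, so n = 2.

2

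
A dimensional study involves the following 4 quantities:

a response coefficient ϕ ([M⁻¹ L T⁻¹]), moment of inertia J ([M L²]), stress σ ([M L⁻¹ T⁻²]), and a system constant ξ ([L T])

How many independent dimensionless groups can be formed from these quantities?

1

There are 4 variables and 3 base dimensions (M, L, T).
The dimension matrix has rank 3.
Independent dimensionless groups: 4 − 3 = 1.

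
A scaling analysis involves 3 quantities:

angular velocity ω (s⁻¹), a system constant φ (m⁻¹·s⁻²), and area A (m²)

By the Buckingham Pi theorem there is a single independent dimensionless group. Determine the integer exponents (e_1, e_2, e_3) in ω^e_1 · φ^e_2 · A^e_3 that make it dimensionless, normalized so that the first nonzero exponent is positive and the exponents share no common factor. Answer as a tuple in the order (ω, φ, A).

L: e_1·(0) + e_2·(-1) + e_3·(2) = 0
T: e_1·(-1) + e_2·(-2) + e_3·(0) = 0
Solving this homogeneous linear system for the smallest-integer solution (first nonzero entry positive) gives (4, -2, -1).

(4, -2, -1)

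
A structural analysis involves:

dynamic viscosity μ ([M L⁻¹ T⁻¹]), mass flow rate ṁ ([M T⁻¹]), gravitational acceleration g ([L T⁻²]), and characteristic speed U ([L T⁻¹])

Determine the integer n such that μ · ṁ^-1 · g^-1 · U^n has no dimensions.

Balance the L exponent: (1)·n from U, plus (-1) − (0) − (1) = -2 from the rest, must sum to zero.
n − 2 = 0, so n = 2.

2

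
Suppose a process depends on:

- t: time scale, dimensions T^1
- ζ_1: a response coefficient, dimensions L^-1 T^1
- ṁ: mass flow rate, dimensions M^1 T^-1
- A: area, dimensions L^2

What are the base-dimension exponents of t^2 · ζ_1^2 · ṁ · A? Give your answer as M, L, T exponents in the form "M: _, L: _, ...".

M: 1, L: 0, T: 3

Collect each base-dimension exponent across the product:
  M: 2·(0) + 2·(0) + (1) + (0) = 1
  L: 2·(0) + 2·(-1) + (0) + (2) = 0
  T: 2·(1) + 2·(1) + (-1) + (0) = 3
So the dimensions are [M T³].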